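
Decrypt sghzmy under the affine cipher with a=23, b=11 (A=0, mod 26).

The inverse of 23 mod 26 is 17, since 23·17=391≡1. Apply D(y)=17·(y−11) mod 26:
s(18): 17·(18−11)=119≡15 → p
g(6): 17·(6−11)=-85≡19 → t
h(7): 17·(7−11)=-68≡10 → k
z(25): 17·(25−11)=238≡4 → e
m(12): 17·(12−11)=17 → r
y(24): 17·(24−11)=221≡13 → n

ptkern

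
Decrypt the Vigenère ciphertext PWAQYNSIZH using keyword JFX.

Repeat the key across the ciphertext: JFXJFXJFXJ
P(15)−J(9): 6 → G
W(22)−F(5): 17 → R
A(0)−X(23): -23≡3 → D
Q(16)−J(9): 7 → H
Y(24)−F(5): 19 → T
N(13)−X(23): -10≡16 → Q
S(18)−J(9): 9 → J
I(8)−F(5): 3 → D
Z(25)−X(23): 2 → C
H(7)−J(9): -2≡24 → Y

GRDHTQJDCY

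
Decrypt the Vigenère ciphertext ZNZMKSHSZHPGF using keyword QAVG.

Repeat the key across the ciphertext: QAVGQAVGQAVGQ
Z(25)−Q(16): 9 → J
N(13)−A(0): 13 → N
Z(25)−V(21): 4 → E
M(12)−G(6): 6 → G
K(10)−Q(16): -6≡20 → U
S(18)−A(0): 18 → S
H(7)−V(21): -14≡12 → M
S(18)−G(6): 12 → M
Z(25)−Q(16): 9 → J
H(7)−A(0): 7 → H
P(15)−V(21): -6≡20 → U
G(6)−G(6): 0 → A
F(5)−Q(16): -11≡15 → P

JNEGUSMMJHUAP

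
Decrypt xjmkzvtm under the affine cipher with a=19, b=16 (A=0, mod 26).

zbimvdhi

The inverse of 19 mod 26 is 11, since 19·11=209≡1. Apply D(y)=11·(y−16) mod 26:
x(23): 11·(23−16)=77≡25 → z
j(9): 11·(9−16)=-77≡1 → b
m(12): 11·(12−16)=-44≡8 → i
k(10): 11·(10−16)=-66≡12 → m
z(25): 11·(25−16)=99≡21 → v
v(21): 11·(21−16)=55≡3 → d
t(19): 11·(19−16)=33≡7 → h
m(12): 11·(12−16)=-44≡8 → i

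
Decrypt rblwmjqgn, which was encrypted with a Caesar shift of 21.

wgqbrovls

r(17): 17−21=-4≡22 → w
b(1): 1−21=-20≡6 → g
l(11): 11−21=-10≡16 → q
w(22): 22−21=1 → b
m(12): 12−21=-9≡17 → r
j(9): 9−21=-12≡14 → o
q(16): 16−21=-5≡21 → v
g(6): 6−21=-15≡11 → l
n(13): 13−21=-8≡18 → s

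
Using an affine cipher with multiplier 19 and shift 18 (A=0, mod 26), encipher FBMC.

JLME

F(5): 19·5+18=113≡9 → J
B(1): 19·1+18=37≡11 → L
M(12): 19·12+18=246≡12 → M
C(2): 19·2+18=56≡4 → E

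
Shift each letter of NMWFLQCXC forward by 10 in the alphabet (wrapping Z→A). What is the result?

XWGPVAMHM

N(13): 13+10=23 → X
M(12): 12+10=22 → W
W(22): 22+10=32≡6 → G
F(5): 5+10=15 → P
L(11): 11+10=21 → V
Q(16): 16+10=26≡0 → A
C(2): 2+10=12 → M
X(23): 23+10=33≡7 → H
C(2): 2+10=12 → M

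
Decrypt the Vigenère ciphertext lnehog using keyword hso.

evqaws

Repeat the key across the ciphertext: hsohso
l(11)−h(7): 4 → e
n(13)−s(18): -5≡21 → v
e(4)−o(14): -10≡16 → q
h(7)−h(7): 0 → a
o(14)−s(18): -4≡22 → w
g(6)−o(14): -8≡18 → s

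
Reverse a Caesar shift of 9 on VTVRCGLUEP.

MKMITXCLVG

V(21): 21−9=12 → M
T(19): 19−9=10 → K
V(21): 21−9=12 → M
R(17): 17−9=8 → I
C(2): 2−9=-7≡19 → T
G(6): 6−9=-3≡23 → X
L(11): 11−9=2 → C
U(20): 20−9=11 → L
E(4): 4−9=-5≡21 → V
P(15): 15−9=6 → G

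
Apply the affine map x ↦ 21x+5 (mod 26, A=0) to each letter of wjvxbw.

w(22): 21·22+5=467≡25 → z
j(9): 21·9+5=194≡12 → m
v(21): 21·21+5=446≡4 → e
x(23): 21·23+5=488≡20 → u
b(1): 21·1+5=26≡0 → a
w(22): 21·22+5=467≡25 → z

zmeuaz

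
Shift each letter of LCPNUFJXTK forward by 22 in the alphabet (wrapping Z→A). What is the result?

L(11): 11+22=33≡7 → H
C(2): 2+22=24 → Y
P(15): 15+22=37≡11 → L
N(13): 13+22=35≡9 → J
U(20): 20+22=42≡16 → Q
F(5): 5+22=27≡1 → B
J(9): 9+22=31≡5 → F
X(23): 23+22=45≡19 → T
T(19): 19+22=41≡15 → P
K(10): 10+22=32≡6 → G

HYLJQBFTPG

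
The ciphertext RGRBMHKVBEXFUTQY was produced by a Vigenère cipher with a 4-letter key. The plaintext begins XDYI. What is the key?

UDTT

Subtract each crib letter from the matching ciphertext letter (mod 26):
R(17)−X(23)=-6≡20 → U
G(6)−D(3)=3 → D
R(17)−Y(24)=-7≡19 → T
B(1)−I(8)=-7≡19 → T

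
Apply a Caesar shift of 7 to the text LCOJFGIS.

L(11): 11+7=18 → S
C(2): 2+7=9 → J
O(14): 14+7=21 → V
J(9): 9+7=16 → Q
F(5): 5+7=12 → M
G(6): 6+7=13 → N
I(8): 8+7=15 → P
S(18): 18+7=25 → Z

SJVQMNPZ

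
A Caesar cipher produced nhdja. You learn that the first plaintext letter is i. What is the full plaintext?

From the crib: n(13)−i(8)=5, so the shift is 5.
Subtract 5 from each ciphertext letter:
n(13): 13−5=8 → i
h(7): 7−5=2 → c
d(3): 3−5=-2≡24 → y
j(9): 9−5=4 → e
a(0): 0−5=-5≡21 → v

icyev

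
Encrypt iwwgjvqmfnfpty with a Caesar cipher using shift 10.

sggqtfawpxpzdi

i(8): 8+10=18 → s
w(22): 22+10=32≡6 → g
w(22): 22+10=32≡6 → g
g(6): 6+10=16 → q
j(9): 9+10=19 → t
v(21): 21+10=31≡5 → f
q(16): 16+10=26≡0 → a
m(12): 12+10=22 → w
f(5): 5+10=15 → p
n(13): 13+10=23 → x
f(5): 5+10=15 → p
p(15): 15+10=25 → z
t(19): 19+10=29≡3 → d
y(24): 24+10=34≡8 → i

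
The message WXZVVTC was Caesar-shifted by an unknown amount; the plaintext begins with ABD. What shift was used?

From the crib: W(22)−A(0)=22, so the shift is 22.

22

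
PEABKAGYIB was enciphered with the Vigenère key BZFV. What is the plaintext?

Repeat the key across the ciphertext: BZFVBZFVBZ
P(15)−B(1): 14 → O
E(4)−Z(25): -21≡5 → F
A(0)−F(5): -5≡21 → V
B(1)−V(21): -20≡6 → G
K(10)−B(1): 9 → J
A(0)−Z(25): -25≡1 → B
G(6)−F(5): 1 → B
Y(24)−V(21): 3 → D
I(8)−B(1): 7 → H
B(1)−Z(25): -24≡2 → C

OFVGJBBDHC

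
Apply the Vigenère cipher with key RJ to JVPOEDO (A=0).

AEGXVMF

Repeat the key across the message: RJRJRJR
J(9)+R(17): 26≡0 → A
V(21)+J(9): 30≡4 → E
P(15)+R(17): 32≡6 → G
O(14)+J(9): 23 → X
E(4)+R(17): 21 → V
D(3)+J(9): 12 → M
O(14)+R(17): 31≡5 → F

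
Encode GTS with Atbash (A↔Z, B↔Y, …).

G(6) → T(19)
T(19) → G(6)
S(18) → H(7)

TGH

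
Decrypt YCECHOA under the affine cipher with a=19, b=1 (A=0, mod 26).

TLHLONP

The inverse of 19 mod 26 is 11, since 19·11=209≡1. Apply D(y)=11·(y−1) mod 26:
Y(24): 11·(24−1)=253≡19 → T
C(2): 11·(2−1)=11 → L
E(4): 11·(4−1)=33≡7 → H
C(2): 11·(2−1)=11 → L
H(7): 11·(7−1)=66≡14 → O
O(14): 11·(14−1)=143≡13 → N
A(0): 11·(0−1)=-11≡15 → P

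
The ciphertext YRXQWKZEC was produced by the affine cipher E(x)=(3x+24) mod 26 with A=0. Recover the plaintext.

The inverse of 3 mod 26 is 9, since 3·9=27≡1. Apply D(y)=9·(y−24) mod 26:
Y(24): 9·(24−24)=0 → A
R(17): 9·(17−24)=-63≡15 → P
X(23): 9·(23−24)=-9≡17 → R
Q(16): 9·(16−24)=-72≡6 → G
W(22): 9·(22−24)=-18≡8 → I
K(10): 9·(10−24)=-126≡4 → E
Z(25): 9·(25−24)=9 → J
E(4): 9·(4−24)=-180≡2 → C
C(2): 9·(2−24)=-198≡10 → K

APRGIEJCK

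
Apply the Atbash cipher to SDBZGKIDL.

S(18) → H(7)
D(3) → W(22)
B(1) → Y(24)
Z(25) → A(0)
G(6) → T(19)
K(10) → P(15)
I(8) → R(17)
D(3) → W(22)
L(11) → O(14)

HWYATPRWO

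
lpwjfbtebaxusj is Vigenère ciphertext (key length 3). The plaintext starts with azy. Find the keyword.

Subtract each crib letter from the matching ciphertext letter (mod 26):
l(11)−a(0)=11 → l
p(15)−z(25)=-10≡16 → q
w(22)−y(24)=-2≡24 → y

lqy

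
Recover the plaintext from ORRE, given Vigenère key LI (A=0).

DJGW

Repeat the key across the ciphertext: LILI
O(14)−L(11): 3 → D
R(17)−I(8): 9 → J
R(17)−L(11): 6 → G
E(4)−I(8): -4≡22 → W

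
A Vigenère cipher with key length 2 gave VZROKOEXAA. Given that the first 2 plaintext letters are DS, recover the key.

Subtract each crib letter from the matching ciphertext letter (mod 26):
V(21)−D(3)=18 → S
Z(25)−S(18)=7 → H

SH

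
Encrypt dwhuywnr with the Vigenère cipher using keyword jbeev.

mxlytfov

Repeat the key across the message: jbeevjbe
d(3)+j(9): 12 → m
w(22)+b(1): 23 → x
h(7)+e(4): 11 → l
u(20)+e(4): 24 → y
y(24)+v(21): 45≡19 → t
w(22)+j(9): 31≡5 → f
n(13)+b(1): 14 → o
r(17)+e(4): 21 → v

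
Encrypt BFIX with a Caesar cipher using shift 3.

EILA

B(1): 1+3=4 → E
F(5): 5+3=8 → I
I(8): 8+3=11 → L
X(23): 23+3=26≡0 → A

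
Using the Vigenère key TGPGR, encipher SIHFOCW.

LOWLFVC

Repeat the key across the message: TGPGRTG
S(18)+T(19): 37≡11 → L
I(8)+G(6): 14 → O
H(7)+P(15): 22 → W
F(5)+G(6): 11 → L
O(14)+R(17): 31≡5 → F
C(2)+T(19): 21 → V
W(22)+G(6): 28≡2 → C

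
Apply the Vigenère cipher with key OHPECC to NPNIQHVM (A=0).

Repeat the key across the message: OHPECCOH
N(13)+O(14): 27≡1 → B
P(15)+H(7): 22 → W
N(13)+P(15): 28≡2 → C
I(8)+E(4): 12 → M
Q(16)+C(2): 18 → S
H(7)+C(2): 9 → J
V(21)+O(14): 35≡9 → J
M(12)+H(7): 19 → T

BWCMSJJT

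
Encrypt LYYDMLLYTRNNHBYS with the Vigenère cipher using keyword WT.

Repeat the key across the message: WTWTWTWTWTWTWTWT
L(11)+W(22): 33≡7 → H
Y(24)+T(19): 43≡17 → R
Y(24)+W(22): 46≡20 → U
D(3)+T(19): 22 → W
M(12)+W(22): 34≡8 → I
L(11)+T(19): 30≡4 → E
L(11)+W(22): 33≡7 → H
Y(24)+T(19): 43≡17 → R
T(19)+W(22): 41≡15 → P
R(17)+T(19): 36≡10 → K
N(13)+W(22): 35≡9 → J
N(13)+T(19): 32≡6 → G
H(7)+W(22): 29≡3 → D
B(1)+T(19): 20 → U
Y(24)+W(22): 46≡20 → U
S(18)+T(19): 37≡11 → L

HRUWIEHRPKJGDUUL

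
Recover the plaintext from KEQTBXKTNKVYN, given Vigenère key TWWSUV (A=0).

Repeat the key across the ciphertext: TWWSUVTWWSUVT
K(10)−T(19): -9≡17 → R
E(4)−W(22): -18≡8 → I
Q(16)−W(22): -6≡20 → U
T(19)−S(18): 1 → B
B(1)−U(20): -19≡7 → H
X(23)−V(21): 2 → C
K(10)−T(19): -9≡17 → R
T(19)−W(22): -3≡23 → X
N(13)−W(22): -9≡17 → R
K(10)−S(18): -8≡18 → S
V(21)−U(20): 1 → B
Y(24)−V(21): 3 → D
N(13)−T(19): -6≡20 → U

RIUBHCRXRSBDU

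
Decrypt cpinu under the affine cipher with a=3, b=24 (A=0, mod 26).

The inverse of 3 mod 26 is 9, since 3·9=27≡1. Apply D(y)=9·(y−24) mod 26:
c(2): 9·(2−24)=-198≡10 → k
p(15): 9·(15−24)=-81≡23 → x
i(8): 9·(8−24)=-144≡12 → m
n(13): 9·(13−24)=-99≡5 → f
u(20): 9·(20−24)=-36≡16 → q

kxmfq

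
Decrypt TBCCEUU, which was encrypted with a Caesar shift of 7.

T(19): 19−7=12 → M
B(1): 1−7=-6≡20 → U
C(2): 2−7=-5≡21 → V
C(2): 2−7=-5≡21 → V
E(4): 4−7=-3≡23 → X
U(20): 20−7=13 → N
U(20): 20−7=13 → N

MUVVXNN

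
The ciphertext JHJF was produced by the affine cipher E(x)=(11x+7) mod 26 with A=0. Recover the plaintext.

MAMO

The inverse of 11 mod 26 is 19, since 11·19=209≡1. Apply D(y)=19·(y−7) mod 26:
J(9): 19·(9−7)=38≡12 → M
H(7): 19·(7−7)=0 → A
J(9): 19·(9−7)=38≡12 → M
F(5): 19·(5−7)=-38≡14 → O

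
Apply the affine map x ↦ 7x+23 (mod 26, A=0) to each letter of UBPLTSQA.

HEYWATFX

U(20): 7·20+23=163≡7 → H
B(1): 7·1+23=30≡4 → E
P(15): 7·15+23=128≡24 → Y
L(11): 7·11+23=100≡22 → W
T(19): 7·19+23=156≡0 → A
S(18): 7·18+23=149≡19 → T
Q(16): 7·16+23=135≡5 → F
A(0): 7·0+23=23 → X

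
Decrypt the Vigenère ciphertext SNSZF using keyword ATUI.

Repeat the key across the ciphertext: ATUIA
S(18)−A(0): 18 → S
N(13)−T(19): -6≡20 → U
S(18)−U(20): -2≡24 → Y
Z(25)−I(8): 17 → R
F(5)−A(0): 5 → F

SUYRF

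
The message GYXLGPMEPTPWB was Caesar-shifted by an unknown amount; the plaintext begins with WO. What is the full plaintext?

WONBWFCUFJFMR

From the crib: G(6)−W(22)=-16≡10, so the shift is 10.
Subtract 10 from each ciphertext letter:
G(6): 6−10=-4≡22 → W
Y(24): 24−10=14 → O
X(23): 23−10=13 → N
L(11): 11−10=1 → B
G(6): 6−10=-4≡22 → W
P(15): 15−10=5 → F
M(12): 12−10=2 → C
E(4): 4−10=-6≡20 → U
P(15): 15−10=5 → F
T(19): 19−10=9 → J
P(15): 15−10=5 → F
W(22): 22−10=12 → M
B(1): 1−10=-9≡17 → R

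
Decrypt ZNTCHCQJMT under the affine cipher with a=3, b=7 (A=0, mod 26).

GCEHAHDSTE

The inverse of 3 mod 26 is 9, since 3·9=27≡1. Apply D(y)=9·(y−7) mod 26:
Z(25): 9·(25−7)=162≡6 → G
N(13): 9·(13−7)=54≡2 → C
T(19): 9·(19−7)=108≡4 → E
C(2): 9·(2−7)=-45≡7 → H
H(7): 9·(7−7)=0 → A
C(2): 9·(2−7)=-45≡7 → H
Q(16): 9·(16−7)=81≡3 → D
J(9): 9·(9−7)=18 → S
M(12): 9·(12−7)=45≡19 → T
T(19): 9·(19−7)=108≡4 → E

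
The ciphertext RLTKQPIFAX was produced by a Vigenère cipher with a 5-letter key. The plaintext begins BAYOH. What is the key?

Subtract each crib letter from the matching ciphertext letter (mod 26):
R(17)−B(1)=16 → Q
L(11)−A(0)=11 → L
T(19)−Y(24)=-5≡21 → V
K(10)−O(14)=-4≡22 → W
Q(16)−H(7)=9 → J

QLVWJ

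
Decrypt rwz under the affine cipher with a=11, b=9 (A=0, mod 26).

The inverse of 11 mod 26 is 19, since 11·19=209≡1. Apply D(y)=19·(y−9) mod 26:
r(17): 19·(17−9)=152≡22 → w
w(22): 19·(22−9)=247≡13 → n
z(25): 19·(25−9)=304≡18 → s

wns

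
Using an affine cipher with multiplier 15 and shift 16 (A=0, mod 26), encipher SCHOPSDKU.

AURSHAJKE

S(18): 15·18+16=286≡0 → A
C(2): 15·2+16=46≡20 → U
H(7): 15·7+16=121≡17 → R
O(14): 15·14+16=226≡18 → S
P(15): 15·15+16=241≡7 → H
S(18): 15·18+16=286≡0 → A
D(3): 15·3+16=61≡9 → J
K(10): 15·10+16=166≡10 → K
U(20): 15·20+16=316≡4 → E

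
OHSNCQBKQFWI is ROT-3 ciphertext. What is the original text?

LEPKZNYHNCTF

O(14): 14−3=11 → L
H(7): 7−3=4 → E
S(18): 18−3=15 → P
N(13): 13−3=10 → K
C(2): 2−3=-1≡25 → Z
Q(16): 16−3=13 → N
B(1): 1−3=-2≡24 → Y
K(10): 10−3=7 → H
Q(16): 16−3=13 → N
F(5): 5−3=2 → C
W(22): 22−3=19 → T
I(8): 8−3=5 → F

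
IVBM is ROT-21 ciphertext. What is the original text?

I(8): 8−21=-13≡13 → N
V(21): 21−21=0 → A
B(1): 1−21=-20≡6 → G
M(12): 12−21=-9≡17 → R

NAGR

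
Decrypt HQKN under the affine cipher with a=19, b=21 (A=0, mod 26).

The inverse of 19 mod 26 is 11, since 19·11=209≡1. Apply D(y)=11·(y−21) mod 26:
H(7): 11·(7−21)=-154≡2 → C
Q(16): 11·(16−21)=-55≡23 → X
K(10): 11·(10−21)=-121≡9 → J
N(13): 11·(13−21)=-88≡16 → Q

CXJQ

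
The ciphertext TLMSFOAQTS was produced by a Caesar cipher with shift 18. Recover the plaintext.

T(19): 19−18=1 → B
L(11): 11−18=-7≡19 → T
M(12): 12−18=-6≡20 → U
S(18): 18−18=0 → A
F(5): 5−18=-13≡13 → N
O(14): 14−18=-4≡22 → W
A(0): 0−18=-18≡8 → I
Q(16): 16−18=-2≡24 → Y
T(19): 19−18=1 → B
S(18): 18−18=0 → A

BTUANWIYBA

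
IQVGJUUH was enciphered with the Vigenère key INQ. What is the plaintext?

ADFYWEMU

Repeat the key across the ciphertext: INQINQIN
I(8)−I(8): 0 → A
Q(16)−N(13): 3 → D
V(21)−Q(16): 5 → F
G(6)−I(8): -2≡24 → Y
J(9)−N(13): -4≡22 → W
U(20)−Q(16): 4 → E
U(20)−I(8): 12 → M
H(7)−N(13): -6≡20 → U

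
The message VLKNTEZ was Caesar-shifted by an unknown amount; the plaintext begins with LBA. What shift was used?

From the crib: V(21)−L(11)=10, so the shift is 10.

10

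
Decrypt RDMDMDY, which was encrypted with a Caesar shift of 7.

R(17): 17−7=10 → K
D(3): 3−7=-4≡22 → W
M(12): 12−7=5 → F
D(3): 3−7=-4≡22 → W
M(12): 12−7=5 → F
D(3): 3−7=-4≡22 → W
Y(24): 24−7=17 → R

KWFWFWR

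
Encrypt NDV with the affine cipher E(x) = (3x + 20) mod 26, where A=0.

HDF

N(13): 3·13+20=59≡7 → H
D(3): 3·3+20=29≡3 → D
V(21): 3·21+20=83≡5 → F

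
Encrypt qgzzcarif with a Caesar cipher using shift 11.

brkknlctq

q(16): 16+11=27≡1 → b
g(6): 6+11=17 → r
z(25): 25+11=36≡10 → k
z(25): 25+11=36≡10 → k
c(2): 2+11=13 → n
a(0): 0+11=11 → l
r(17): 17+11=28≡2 → c
i(8): 8+11=19 → t
f(5): 5+11=16 → q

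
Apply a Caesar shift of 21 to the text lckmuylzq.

gxfhptgul

l(11): 11+21=32≡6 → g
c(2): 2+21=23 → x
k(10): 10+21=31≡5 → f
m(12): 12+21=33≡7 → h
u(20): 20+21=41≡15 → p
y(24): 24+21=45≡19 → t
l(11): 11+21=32≡6 → g
z(25): 25+21=46≡20 → u
q(16): 16+21=37≡11 → l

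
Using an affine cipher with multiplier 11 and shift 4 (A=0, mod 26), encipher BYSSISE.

B(1): 11·1+4=15 → P
Y(24): 11·24+4=268≡8 → I
S(18): 11·18+4=202≡20 → U
S(18): 11·18+4=202≡20 → U
I(8): 11·8+4=92≡14 → O
S(18): 11·18+4=202≡20 → U
E(4): 11·4+4=48≡22 → W

PIUUOUW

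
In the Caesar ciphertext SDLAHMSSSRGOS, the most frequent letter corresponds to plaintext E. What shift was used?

14

The most frequent ciphertext letter is S (appears 5 times).
S is position 18; E is position 4.
Shift = 14.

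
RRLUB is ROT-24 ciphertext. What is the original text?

R(17): 17−24=-7≡19 → T
R(17): 17−24=-7≡19 → T
L(11): 11−24=-13≡13 → N
U(20): 20−24=-4≡22 → W
B(1): 1−24=-23≡3 → D

TTNWD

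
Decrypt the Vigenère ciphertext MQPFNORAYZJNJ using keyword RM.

VEYTWCAOHNSBS

Repeat the key across the ciphertext: RMRMRMRMRMRMR
M(12)−R(17): -5≡21 → V
Q(16)−M(12): 4 → E
P(15)−R(17): -2≡24 → Y
F(5)−M(12): -7≡19 → T
N(13)−R(17): -4≡22 → W
O(14)−M(12): 2 → C
R(17)−R(17): 0 → A
A(0)−M(12): -12≡14 → O
Y(24)−R(17): 7 → H
Z(25)−M(12): 13 → N
J(9)−R(17): -8≡18 → S
N(13)−M(12): 1 → B
J(9)−R(17): -8≡18 → S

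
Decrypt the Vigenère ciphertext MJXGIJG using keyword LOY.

BVZVULV

Repeat the key across the ciphertext: LOYLOYL
M(12)−L(11): 1 → B
J(9)−O(14): -5≡21 → V
X(23)−Y(24): -1≡25 → Z
G(6)−L(11): -5≡21 → V
I(8)−O(14): -6≡20 → U
J(9)−Y(24): -15≡11 → L
G(6)−L(11): -5≡21 → V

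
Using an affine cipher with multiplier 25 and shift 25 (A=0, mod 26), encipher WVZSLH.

DEAHOS

W(22): 25·22+25=575≡3 → D
V(21): 25·21+25=550≡4 → E
Z(25): 25·25+25=650≡0 → A
S(18): 25·18+25=475≡7 → H
L(11): 25·11+25=300≡14 → O
H(7): 25·7+25=200≡18 → S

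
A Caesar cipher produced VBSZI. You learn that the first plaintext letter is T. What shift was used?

2

From the crib: V(21)−T(19)=2, so the shift is 2.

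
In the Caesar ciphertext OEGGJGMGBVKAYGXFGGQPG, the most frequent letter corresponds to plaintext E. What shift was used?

The most frequent ciphertext letter is G (appears 8 times).
G is position 6; E is position 4.
Shift = 2.

2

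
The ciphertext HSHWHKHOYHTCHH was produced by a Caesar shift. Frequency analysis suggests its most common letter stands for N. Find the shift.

The most frequent ciphertext letter is H (appears 7 times).
H is position 7; N is position 13.
Shift = -6≡20.

20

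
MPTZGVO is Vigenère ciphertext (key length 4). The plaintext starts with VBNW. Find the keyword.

ROGD

Subtract each crib letter from the matching ciphertext letter (mod 26):
M(12)−V(21)=-9≡17 → R
P(15)−B(1)=14 → O
T(19)−N(13)=6 → G
Z(25)−W(22)=3 → D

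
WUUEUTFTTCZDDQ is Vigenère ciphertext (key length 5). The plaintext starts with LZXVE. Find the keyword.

LVXJQ

Subtract each crib letter from the matching ciphertext letter (mod 26):
W(22)−L(11)=11 → L
U(20)−Z(25)=-5≡21 → V
U(20)−X(23)=-3≡23 → X
E(4)−V(21)=-17≡9 → J
U(20)−E(4)=16 → Q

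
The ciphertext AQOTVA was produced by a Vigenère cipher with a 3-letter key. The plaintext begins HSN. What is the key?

TYB

Subtract each crib letter from the matching ciphertext letter (mod 26):
A(0)−H(7)=-7≡19 → T
Q(16)−S(18)=-2≡24 → Y
O(14)−N(13)=1 → B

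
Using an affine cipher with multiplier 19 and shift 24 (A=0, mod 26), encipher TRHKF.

T(19): 19·19+24=385≡21 → V
R(17): 19·17+24=347≡9 → J
H(7): 19·7+24=157≡1 → B
K(10): 19·10+24=214≡6 → G
F(5): 19·5+24=119≡15 → P

VJBGP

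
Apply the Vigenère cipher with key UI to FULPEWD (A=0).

Repeat the key across the message: UIUIUIU
F(5)+U(20): 25 → Z
U(20)+I(8): 28≡2 → C
L(11)+U(20): 31≡5 → F
P(15)+I(8): 23 → X
E(4)+U(20): 24 → Y
W(22)+I(8): 30≡4 → E
D(3)+U(20): 23 → X

ZCFXYEX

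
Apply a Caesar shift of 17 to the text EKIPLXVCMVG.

E(4): 4+17=21 → V
K(10): 10+17=27≡1 → B
I(8): 8+17=25 → Z
P(15): 15+17=32≡6 → G
L(11): 11+17=28≡2 → C
X(23): 23+17=40≡14 → O
V(21): 21+17=38≡12 → M
C(2): 2+17=19 → T
M(12): 12+17=29≡3 → D
V(21): 21+17=38≡12 → M
G(6): 6+17=23 → X

VBZGCOMTDMX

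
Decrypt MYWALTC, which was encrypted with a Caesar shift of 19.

M(12): 12−19=-7≡19 → T
Y(24): 24−19=5 → F
W(22): 22−19=3 → D
A(0): 0−19=-19≡7 → H
L(11): 11−19=-8≡18 → S
T(19): 19−19=0 → A
C(2): 2−19=-17≡9 → J

TFDHSAJ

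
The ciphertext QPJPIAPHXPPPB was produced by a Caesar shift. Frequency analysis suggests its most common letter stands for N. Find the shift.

2

The most frequent ciphertext letter is P (appears 6 times).
P is position 15; N is position 13.
Shift = 2.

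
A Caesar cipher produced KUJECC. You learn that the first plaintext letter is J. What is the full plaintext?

From the crib: K(10)−J(9)=1, so the shift is 1.
Subtract 1 from each ciphertext letter:
K(10): 10−1=9 → J
U(20): 20−1=19 → T
J(9): 9−1=8 → I
E(4): 4−1=3 → D
C(2): 2−1=1 → B
C(2): 2−1=1 → B

JTIDBB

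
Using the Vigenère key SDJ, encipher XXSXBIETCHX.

PABPERWWLZA

Repeat the key across the message: SDJSDJSDJSD
X(23)+S(18): 41≡15 → P
X(23)+D(3): 26≡0 → A
S(18)+J(9): 27≡1 → B
X(23)+S(18): 41≡15 → P
B(1)+D(3): 4 → E
I(8)+J(9): 17 → R
E(4)+S(18): 22 → W
T(19)+D(3): 22 → W
C(2)+J(9): 11 → L
H(7)+S(18): 25 → Z
X(23)+D(3): 26≡0 → A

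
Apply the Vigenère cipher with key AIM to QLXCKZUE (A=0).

QTJCSLUM

Repeat the key across the message: AIMAIMAI
Q(16)+A(0): 16 → Q
L(11)+I(8): 19 → T
X(23)+M(12): 35≡9 → J
C(2)+A(0): 2 → C
K(10)+I(8): 18 → S
Z(25)+M(12): 37≡11 → L
U(20)+A(0): 20 → U
E(4)+I(8): 12 → M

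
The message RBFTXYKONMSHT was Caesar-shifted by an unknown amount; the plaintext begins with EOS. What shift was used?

From the crib: R(17)−E(4)=13, so the shift is 13.

13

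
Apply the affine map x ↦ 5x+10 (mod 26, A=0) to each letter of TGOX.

T(19): 5·19+10=105≡1 → B
G(6): 5·6+10=40≡14 → O
O(14): 5·14+10=80≡2 → C
X(23): 5·23+10=125≡21 → V

BOCV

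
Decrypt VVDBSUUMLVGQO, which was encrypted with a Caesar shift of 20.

V(21): 21−20=1 → B
V(21): 21−20=1 → B
D(3): 3−20=-17≡9 → J
B(1): 1−20=-19≡7 → H
S(18): 18−20=-2≡24 → Y
U(20): 20−20=0 → A
U(20): 20−20=0 → A
M(12): 12−20=-8≡18 → S
L(11): 11−20=-9≡17 → R
V(21): 21−20=1 → B
G(6): 6−20=-14≡12 → M
Q(16): 16−20=-4≡22 → W
O(14): 14−20=-6≡20 → U

BBJHYAASRBMWU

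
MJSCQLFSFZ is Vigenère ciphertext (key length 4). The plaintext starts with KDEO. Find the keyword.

CGOO

Subtract each crib letter from the matching ciphertext letter (mod 26):
M(12)−K(10)=2 → C
J(9)−D(3)=6 → G
S(18)−E(4)=14 → O
C(2)−O(14)=-12≡14 → O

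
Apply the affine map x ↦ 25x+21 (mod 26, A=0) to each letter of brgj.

b(1): 25·1+21=46≡20 → u
r(17): 25·17+21=446≡4 → e
g(6): 25·6+21=171≡15 → p
j(9): 25·9+21=246≡12 → m

uepm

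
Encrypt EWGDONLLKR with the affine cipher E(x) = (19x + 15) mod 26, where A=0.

E(4): 19·4+15=91≡13 → N
W(22): 19·22+15=433≡17 → R
G(6): 19·6+15=129≡25 → Z
D(3): 19·3+15=72≡20 → U
O(14): 19·14+15=281≡21 → V
N(13): 19·13+15=262≡2 → C
L(11): 19·11+15=224≡16 → Q
L(11): 19·11+15=224≡16 → Q
K(10): 19·10+15=205≡23 → X
R(17): 19·17+15=338≡0 → A

NRZUVCQQXA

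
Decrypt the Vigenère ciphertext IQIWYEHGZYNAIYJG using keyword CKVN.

GGNJWUMTXOSNGOOT

Repeat the key across the ciphertext: CKVNCKVNCKVNCKVN
I(8)−C(2): 6 → G
Q(16)−K(10): 6 → G
I(8)−V(21): -13≡13 → N
W(22)−N(13): 9 → J
Y(24)−C(2): 22 → W
E(4)−K(10): -6≡20 → U
H(7)−V(21): -14≡12 → M
G(6)−N(13): -7≡19 → T
Z(25)−C(2): 23 → X
Y(24)−K(10): 14 → O
N(13)−V(21): -8≡18 → S
A(0)−N(13): -13≡13 → N
I(8)−C(2): 6 → G
Y(24)−K(10): 14 → O
J(9)−V(21): -12≡14 → O
G(6)−N(13): -7≡19 → T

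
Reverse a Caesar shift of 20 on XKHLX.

X(23): 23−20=3 → D
K(10): 10−20=-10≡16 → Q
H(7): 7−20=-13≡13 → N
L(11): 11−20=-9≡17 → R
X(23): 23−20=3 → D

DQNRD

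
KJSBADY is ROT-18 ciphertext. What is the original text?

SRAJILG

K(10): 10−18=-8≡18 → S
J(9): 9−18=-9≡17 → R
S(18): 18−18=0 → A
B(1): 1−18=-17≡9 → J
A(0): 0−18=-18≡8 → I
D(3): 3−18=-15≡11 → L
Y(24): 24−18=6 → G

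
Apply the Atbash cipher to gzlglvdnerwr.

g(6) → t(19)
z(25) → a(0)
l(11) → o(14)
g(6) → t(19)
l(11) → o(14)
v(21) → e(4)
d(3) → w(22)
n(13) → m(12)
e(4) → v(21)
r(17) → i(8)
w(22) → d(3)
r(17) → i(8)

taotoewmvidi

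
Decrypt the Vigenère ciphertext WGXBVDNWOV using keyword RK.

FWGRETWMXL

Repeat the key across the ciphertext: RKRKRKRKRK
W(22)−R(17): 5 → F
G(6)−K(10): -4≡22 → W
X(23)−R(17): 6 → G
B(1)−K(10): -9≡17 → R
V(21)−R(17): 4 → E
D(3)−K(10): -7≡19 → T
N(13)−R(17): -4≡22 → W
W(22)−K(10): 12 → M
O(14)−R(17): -3≡23 → X
V(21)−K(10): 11 → L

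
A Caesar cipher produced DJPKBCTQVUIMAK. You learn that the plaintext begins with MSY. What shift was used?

17

From the crib: D(3)−M(12)=-9≡17, so the shift is 17.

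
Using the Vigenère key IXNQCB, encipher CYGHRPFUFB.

KVTXTQNRSR

Repeat the key across the message: IXNQCBIXNQ
C(2)+I(8): 10 → K
Y(24)+X(23): 47≡21 → V
G(6)+N(13): 19 → T
H(7)+Q(16): 23 → X
R(17)+C(2): 19 → T
P(15)+B(1): 16 → Q
F(5)+I(8): 13 → N
U(20)+X(23): 43≡17 → R
F(5)+N(13): 18 → S
B(1)+Q(16): 17 → R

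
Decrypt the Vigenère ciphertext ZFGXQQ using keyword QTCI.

Repeat the key across the ciphertext: QTCIQT
Z(25)−Q(16): 9 → J
F(5)−T(19): -14≡12 → M
G(6)−C(2): 4 → E
X(23)−I(8): 15 → P
Q(16)−Q(16): 0 → A
Q(16)−T(19): -3≡23 → X

JMEPAX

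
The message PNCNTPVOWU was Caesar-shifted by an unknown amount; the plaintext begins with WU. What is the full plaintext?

From the crib: P(15)−W(22)=-7≡19, so the shift is 19.
Subtract 19 from each ciphertext letter:
P(15): 15−19=-4≡22 → W
N(13): 13−19=-6≡20 → U
C(2): 2−19=-17≡9 → J
N(13): 13−19=-6≡20 → U
T(19): 19−19=0 → A
P(15): 15−19=-4≡22 → W
V(21): 21−19=2 → C
O(14): 14−19=-5≡21 → V
W(22): 22−19=3 → D
U(20): 20−19=1 → B

WUJUAWCVDB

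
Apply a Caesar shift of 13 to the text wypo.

jlcb

w(22): 22+13=35≡9 → j
y(24): 24+13=37≡11 → l
p(15): 15+13=28≡2 → c
o(14): 14+13=27≡1 → b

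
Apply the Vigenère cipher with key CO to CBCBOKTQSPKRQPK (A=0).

Repeat the key across the message: COCOCOCOCOCOCOC
C(2)+C(2): 4 → E
B(1)+O(14): 15 → P
C(2)+C(2): 4 → E
B(1)+O(14): 15 → P
O(14)+C(2): 16 → Q
K(10)+O(14): 24 → Y
T(19)+C(2): 21 → V
Q(16)+O(14): 30≡4 → E
S(18)+C(2): 20 → U
P(15)+O(14): 29≡3 → D
K(10)+C(2): 12 → M
R(17)+O(14): 31≡5 → F
Q(16)+C(2): 18 → S
P(15)+O(14): 29≡3 → D
K(10)+C(2): 12 → M

EPEPQYVEUDMFSDM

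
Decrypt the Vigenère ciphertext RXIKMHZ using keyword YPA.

Repeat the key across the ciphertext: YPAYPAY
R(17)−Y(24): -7≡19 → T
X(23)−P(15): 8 → I
I(8)−A(0): 8 → I
K(10)−Y(24): -14≡12 → M
M(12)−P(15): -3≡23 → X
H(7)−A(0): 7 → H
Z(25)−Y(24): 1 → B

TIIMXHB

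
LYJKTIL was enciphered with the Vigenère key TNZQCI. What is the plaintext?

Repeat the key across the ciphertext: TNZQCIT
L(11)−T(19): -8≡18 → S
Y(24)−N(13): 11 → L
J(9)−Z(25): -16≡10 → K
K(10)−Q(16): -6≡20 → U
T(19)−C(2): 17 → R
I(8)−I(8): 0 → A
L(11)−T(19): -8≡18 → S

SLKURAS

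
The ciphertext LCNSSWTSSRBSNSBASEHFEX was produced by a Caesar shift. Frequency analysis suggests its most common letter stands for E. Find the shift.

The most frequent ciphertext letter is S (appears 7 times).
S is position 18; E is position 4.
Shift = 14.

14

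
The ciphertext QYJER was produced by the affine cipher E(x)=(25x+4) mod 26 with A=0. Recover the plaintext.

OGVAN

The inverse of 25 mod 26 is 25, since 25·25=625≡1. Apply D(y)=25·(y−4) mod 26:
Q(16): 25·(16−4)=300≡14 → O
Y(24): 25·(24−4)=500≡6 → G
J(9): 25·(9−4)=125≡21 → V
E(4): 25·(4−4)=0 → A
R(17): 25·(17−4)=325≡13 → N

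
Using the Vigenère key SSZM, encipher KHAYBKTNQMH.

Repeat the key across the message: SSZMSSZMSSZ
K(10)+S(18): 28≡2 → C
H(7)+S(18): 25 → Z
A(0)+Z(25): 25 → Z
Y(24)+M(12): 36≡10 → K
B(1)+S(18): 19 → T
K(10)+S(18): 28≡2 → C
T(19)+Z(25): 44≡18 → S
N(13)+M(12): 25 → Z
Q(16)+S(18): 34≡8 → I
M(12)+S(18): 30≡4 → E
H(7)+Z(25): 32≡6 → G

CZZKTCSZIEG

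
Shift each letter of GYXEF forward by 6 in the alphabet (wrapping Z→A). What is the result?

MEDKL

G(6): 6+6=12 → M
Y(24): 24+6=30≡4 → E
X(23): 23+6=29≡3 → D
E(4): 4+6=10 → K
F(5): 5+6=11 → L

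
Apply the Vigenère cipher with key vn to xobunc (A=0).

sbwhip

Repeat the key across the message: vnvnvn
x(23)+v(21): 44≡18 → s
o(14)+n(13): 27≡1 → b
b(1)+v(21): 22 → w
u(20)+n(13): 33≡7 → h
n(13)+v(21): 34≡8 → i
c(2)+n(13): 15 → p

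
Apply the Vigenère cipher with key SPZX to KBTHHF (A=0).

CQSEZU

Repeat the key across the message: SPZXSP
K(10)+S(18): 28≡2 → C
B(1)+P(15): 16 → Q
T(19)+Z(25): 44≡18 → S
H(7)+X(23): 30≡4 → E
H(7)+S(18): 25 → Z
F(5)+P(15): 20 → U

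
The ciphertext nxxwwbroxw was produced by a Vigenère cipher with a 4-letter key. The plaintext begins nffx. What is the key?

assz

Subtract each crib letter from the matching ciphertext letter (mod 26):
n(13)−n(13)=0 → a
x(23)−f(5)=18 → s
x(23)−f(5)=18 → s
w(22)−x(23)=-1≡25 → z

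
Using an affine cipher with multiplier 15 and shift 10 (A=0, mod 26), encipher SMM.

S(18): 15·18+10=280≡20 → U
M(12): 15·12+10=190≡8 → I
M(12): 15·12+10=190≡8 → I

UII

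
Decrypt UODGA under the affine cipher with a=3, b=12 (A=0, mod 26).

USXYW

The inverse of 3 mod 26 is 9, since 3·9=27≡1. Apply D(y)=9·(y−12) mod 26:
U(20): 9·(20−12)=72≡20 → U
O(14): 9·(14−12)=18 → S
D(3): 9·(3−12)=-81≡23 → X
G(6): 9·(6−12)=-54≡24 → Y
A(0): 9·(0−12)=-108≡22 → W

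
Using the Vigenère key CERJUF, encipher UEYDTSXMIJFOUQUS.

WIPMNXZQZSZTWULB

Repeat the key across the message: CERJUFCERJUFCERJ
U(20)+C(2): 22 → W
E(4)+E(4): 8 → I
Y(24)+R(17): 41≡15 → P
D(3)+J(9): 12 → M
T(19)+U(20): 39≡13 → N
S(18)+F(5): 23 → X
X(23)+C(2): 25 → Z
M(12)+E(4): 16 → Q
I(8)+R(17): 25 → Z
J(9)+J(9): 18 → S
F(5)+U(20): 25 → Z
O(14)+F(5): 19 → T
U(20)+C(2): 22 → W
Q(16)+E(4): 20 → U
U(20)+R(17): 37≡11 → L
S(18)+J(9): 27≡1 → B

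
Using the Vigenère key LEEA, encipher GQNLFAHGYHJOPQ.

Repeat the key across the message: LEEALEEALEEALE
G(6)+L(11): 17 → R
Q(16)+E(4): 20 → U
N(13)+E(4): 17 → R
L(11)+A(0): 11 → L
F(5)+L(11): 16 → Q
A(0)+E(4): 4 → E
H(7)+E(4): 11 → L
G(6)+A(0): 6 → G
Y(24)+L(11): 35≡9 → J
H(7)+E(4): 11 → L
J(9)+E(4): 13 → N
O(14)+A(0): 14 → O
P(15)+L(11): 26≡0 → A
Q(16)+E(4): 20 → U

RURLQELGJLNOAU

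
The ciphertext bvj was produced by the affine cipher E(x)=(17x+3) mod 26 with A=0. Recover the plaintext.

gyi

The inverse of 17 mod 26 is 23, since 17·23=391≡1. Apply D(y)=23·(y−3) mod 26:
b(1): 23·(1−3)=-46≡6 → g
v(21): 23·(21−3)=414≡24 → y
j(9): 23·(9−3)=138≡8 → i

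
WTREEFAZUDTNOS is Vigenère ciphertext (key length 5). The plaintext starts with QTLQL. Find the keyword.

GAGOT

Subtract each crib letter from the matching ciphertext letter (mod 26):
W(22)−Q(16)=6 → G
T(19)−T(19)=0 → A
R(17)−L(11)=6 → G
E(4)−Q(16)=-12≡14 → O
E(4)−L(11)=-7≡19 → T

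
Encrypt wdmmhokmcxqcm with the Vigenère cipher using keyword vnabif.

rqmnptfzcyyhh

Repeat the key across the message: vnabifvnabifv
w(22)+v(21): 43≡17 → r
d(3)+n(13): 16 → q
m(12)+a(0): 12 → m
m(12)+b(1): 13 → n
h(7)+i(8): 15 → p
o(14)+f(5): 19 → t
k(10)+v(21): 31≡5 → f
m(12)+n(13): 25 → z
c(2)+a(0): 2 → c
x(23)+b(1): 24 → y
q(16)+i(8): 24 → y
c(2)+f(5): 7 → h
m(12)+v(21): 33≡7 → h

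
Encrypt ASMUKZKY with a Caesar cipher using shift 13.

A(0): 0+13=13 → N
S(18): 18+13=31≡5 → F
M(12): 12+13=25 → Z
U(20): 20+13=33≡7 → H
K(10): 10+13=23 → X
Z(25): 25+13=38≡12 → M
K(10): 10+13=23 → X
Y(24): 24+13=37≡11 → L

NFZHXMXL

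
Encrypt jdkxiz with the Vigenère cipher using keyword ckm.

lnwzsl

Repeat the key across the message: ckmckm
j(9)+c(2): 11 → l
d(3)+k(10): 13 → n
k(10)+m(12): 22 → w
x(23)+c(2): 25 → z
i(8)+k(10): 18 → s
z(25)+m(12): 37≡11 → l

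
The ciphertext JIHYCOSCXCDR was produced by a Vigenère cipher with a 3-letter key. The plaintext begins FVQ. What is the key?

Subtract each crib letter from the matching ciphertext letter (mod 26):
J(9)−F(5)=4 → E
I(8)−V(21)=-13≡13 → N
H(7)−Q(16)=-9≡17 → R

ENR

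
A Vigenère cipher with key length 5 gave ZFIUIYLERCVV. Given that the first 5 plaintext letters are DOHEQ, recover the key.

Subtract each crib letter from the matching ciphertext letter (mod 26):
Z(25)−D(3)=22 → W
F(5)−O(14)=-9≡17 → R
I(8)−H(7)=1 → B
U(20)−E(4)=16 → Q
I(8)−Q(16)=-8≡18 → S

WRBQS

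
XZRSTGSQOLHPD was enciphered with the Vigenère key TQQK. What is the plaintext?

Repeat the key across the ciphertext: TQQKTQQKTQQKT
X(23)−T(19): 4 → E
Z(25)−Q(16): 9 → J
R(17)−Q(16): 1 → B
S(18)−K(10): 8 → I
T(19)−T(19): 0 → A
G(6)−Q(16): -10≡16 → Q
S(18)−Q(16): 2 → C
Q(16)−K(10): 6 → G
O(14)−T(19): -5≡21 → V
L(11)−Q(16): -5≡21 → V
H(7)−Q(16): -9≡17 → R
P(15)−K(10): 5 → F
D(3)−T(19): -16≡10 → K

EJBIAQCGVVRFK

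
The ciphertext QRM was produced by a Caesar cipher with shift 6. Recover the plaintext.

KLG

Q(16): 16−6=10 → K
R(17): 17−6=11 → L
M(12): 12−6=6 → G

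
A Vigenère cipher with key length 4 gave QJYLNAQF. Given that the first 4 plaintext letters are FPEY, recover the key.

Subtract each crib letter from the matching ciphertext letter (mod 26):
Q(16)−F(5)=11 → L
J(9)−P(15)=-6≡20 → U
Y(24)−E(4)=20 → U
L(11)−Y(24)=-13≡13 → N

LUUN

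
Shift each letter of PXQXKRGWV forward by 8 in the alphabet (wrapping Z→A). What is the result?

P(15): 15+8=23 → X
X(23): 23+8=31≡5 → F
Q(16): 16+8=24 → Y
X(23): 23+8=31≡5 → F
K(10): 10+8=18 → S
R(17): 17+8=25 → Z
G(6): 6+8=14 → O
W(22): 22+8=30≡4 → E
V(21): 21+8=29≡3 → D

XFYFSZOED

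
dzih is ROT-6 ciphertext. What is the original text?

d(3): 3−6=-3≡23 → x
z(25): 25−6=19 → t
i(8): 8−6=2 → c
h(7): 7−6=1 → b

xtcb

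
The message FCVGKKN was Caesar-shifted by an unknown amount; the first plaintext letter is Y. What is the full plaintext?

From the crib: F(5)−Y(24)=-19≡7, so the shift is 7.
Subtract 7 from each ciphertext letter:
F(5): 5−7=-2≡24 → Y
C(2): 2−7=-5≡21 → V
V(21): 21−7=14 → O
G(6): 6−7=-1≡25 → Z
K(10): 10−7=3 → D
K(10): 10−7=3 → D
N(13): 13−7=6 → G

YVOZDDG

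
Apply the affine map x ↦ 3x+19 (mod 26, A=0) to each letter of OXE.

JKF

O(14): 3·14+19=61≡9 → J
X(23): 3·23+19=88≡10 → K
E(4): 3·4+19=31≡5 → F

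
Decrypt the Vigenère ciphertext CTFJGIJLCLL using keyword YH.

EMHCIBLEEEN

Repeat the key across the ciphertext: YHYHYHYHYHY
C(2)−Y(24): -22≡4 → E
T(19)−H(7): 12 → M
F(5)−Y(24): -19≡7 → H
J(9)−H(7): 2 → C
G(6)−Y(24): -18≡8 → I
I(8)−H(7): 1 → B
J(9)−Y(24): -15≡11 → L
L(11)−H(7): 4 → E
C(2)−Y(24): -22≡4 → E
L(11)−H(7): 4 → E
L(11)−Y(24): -13≡13 → N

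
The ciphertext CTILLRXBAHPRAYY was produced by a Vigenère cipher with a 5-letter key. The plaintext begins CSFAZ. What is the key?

Subtract each crib letter from the matching ciphertext letter (mod 26):
C(2)−C(2)=0 → A
T(19)−S(18)=1 → B
I(8)−F(5)=3 → D
L(11)−A(0)=11 → L
L(11)−Z(25)=-14≡12 → M

ABDLM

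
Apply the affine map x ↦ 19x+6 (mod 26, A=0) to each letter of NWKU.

N(13): 19·13+6=253≡19 → T
W(22): 19·22+6=424≡8 → I
K(10): 19·10+6=196≡14 → O
U(20): 19·20+6=386≡22 → W

TIOW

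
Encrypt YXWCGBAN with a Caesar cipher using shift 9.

HGFLPKJW

Y(24): 24+9=33≡7 → H
X(23): 23+9=32≡6 → G
W(22): 22+9=31≡5 → F
C(2): 2+9=11 → L
G(6): 6+9=15 → P
B(1): 1+9=10 → K
A(0): 0+9=9 → J
N(13): 13+9=22 → W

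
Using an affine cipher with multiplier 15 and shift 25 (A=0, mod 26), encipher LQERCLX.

IFHUDIG

L(11): 15·11+25=190≡8 → I
Q(16): 15·16+25=265≡5 → F
E(4): 15·4+25=85≡7 → H
R(17): 15·17+25=280≡20 → U
C(2): 15·2+25=55≡3 → D
L(11): 15·11+25=190≡8 → I
X(23): 15·23+25=370≡6 → G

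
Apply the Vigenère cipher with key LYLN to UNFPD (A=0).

Repeat the key across the message: LYLNL
U(20)+L(11): 31≡5 → F
N(13)+Y(24): 37≡11 → L
F(5)+L(11): 16 → Q
P(15)+N(13): 28≡2 → C
D(3)+L(11): 14 → O

FLQCO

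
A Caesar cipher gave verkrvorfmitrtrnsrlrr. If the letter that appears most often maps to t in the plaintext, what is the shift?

The most frequent ciphertext letter is r (appears 8 times).
r is position 17; t is position 19.
Shift = -2≡24.

24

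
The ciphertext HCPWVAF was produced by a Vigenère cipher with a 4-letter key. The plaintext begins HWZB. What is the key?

Subtract each crib letter from the matching ciphertext letter (mod 26):
H(7)−H(7)=0 → A
C(2)−W(22)=-20≡6 → G
P(15)−Z(25)=-10≡16 → Q
W(22)−B(1)=21 → V

AGQV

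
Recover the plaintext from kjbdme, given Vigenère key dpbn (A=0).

Repeat the key across the ciphertext: dpbndp
k(10)−d(3): 7 → h
j(9)−p(15): -6≡20 → u
b(1)−b(1): 0 → a
d(3)−n(13): -10≡16 → q
m(12)−d(3): 9 → j
e(4)−p(15): -11≡15 → p

huaqjp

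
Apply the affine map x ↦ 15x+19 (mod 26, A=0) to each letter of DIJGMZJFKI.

MJYFREYQNJ

D(3): 15·3+19=64≡12 → M
I(8): 15·8+19=139≡9 → J
J(9): 15·9+19=154≡24 → Y
G(6): 15·6+19=109≡5 → F
M(12): 15·12+19=199≡17 → R
Z(25): 15·25+19=394≡4 → E
J(9): 15·9+19=154≡24 → Y
F(5): 15·5+19=94≡16 → Q
K(10): 15·10+19=169≡13 → N
I(8): 15·8+19=139≡9 → J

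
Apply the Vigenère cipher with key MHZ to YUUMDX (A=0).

Repeat the key across the message: MHZMHZ
Y(24)+M(12): 36≡10 → K
U(20)+H(7): 27≡1 → B
U(20)+Z(25): 45≡19 → T
M(12)+M(12): 24 → Y
D(3)+H(7): 10 → K
X(23)+Z(25): 48≡22 → W

KBTYKW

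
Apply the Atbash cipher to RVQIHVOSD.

R(17) → I(8)
V(21) → E(4)
Q(16) → J(9)
I(8) → R(17)
H(7) → S(18)
V(21) → E(4)
O(14) → L(11)
S(18) → H(7)
D(3) → W(22)

IEJRSELHW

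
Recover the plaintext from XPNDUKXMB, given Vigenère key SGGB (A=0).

FJHCCERLJ

Repeat the key across the ciphertext: SGGBSGGBS
X(23)−S(18): 5 → F
P(15)−G(6): 9 → J
N(13)−G(6): 7 → H
D(3)−B(1): 2 → C
U(20)−S(18): 2 → C
K(10)−G(6): 4 → E
X(23)−G(6): 17 → R
M(12)−B(1): 11 → L
B(1)−S(18): -17≡9 → J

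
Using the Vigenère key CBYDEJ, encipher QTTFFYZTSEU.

Repeat the key across the message: CBYDEJCBYDE
Q(16)+C(2): 18 → S
T(19)+B(1): 20 → U
T(19)+Y(24): 43≡17 → R
F(5)+D(3): 8 → I
F(5)+E(4): 9 → J
Y(24)+J(9): 33≡7 → H
Z(25)+C(2): 27≡1 → B
T(19)+B(1): 20 → U
S(18)+Y(24): 42≡16 → Q
E(4)+D(3): 7 → H
U(20)+E(4): 24 → Y

SURIJHBUQHY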